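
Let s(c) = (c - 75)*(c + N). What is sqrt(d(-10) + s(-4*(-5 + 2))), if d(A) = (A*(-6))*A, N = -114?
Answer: sqrt(5826) ≈ 76.328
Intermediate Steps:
d(A) = -6*A**2 (d(A) = (-6*A)*A = -6*A**2)
s(c) = (-114 + c)*(-75 + c) (s(c) = (c - 75)*(c - 114) = (-75 + c)*(-114 + c) = (-114 + c)*(-75 + c))
sqrt(d(-10) + s(-4*(-5 + 2))) = sqrt(-6*(-10)**2 + (8550 + (-4*(-5 + 2))**2 - (-756)*(-5 + 2))) = sqrt(-6*100 + (8550 + (-4*(-3))**2 - (-756)*(-3))) = sqrt(-600 + (8550 + 12**2 - 189*12)) = sqrt(-600 + (8550 + 144 - 2268)) = sqrt(-600 + 6426) = sqrt(5826)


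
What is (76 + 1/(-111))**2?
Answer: 71149225/12321 ≈ 5774.6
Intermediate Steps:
(76 + 1/(-111))**2 = (76 - 1/111)**2 = (8435/111)**2 = 71149225/12321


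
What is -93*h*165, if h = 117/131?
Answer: -1795365/131 ≈ -13705.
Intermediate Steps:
h = 117/131 (h = 117*(1/131) = 117/131 ≈ 0.89313)
-93*h*165 = -93*117/131*165 = -10881/131*165 = -1795365/131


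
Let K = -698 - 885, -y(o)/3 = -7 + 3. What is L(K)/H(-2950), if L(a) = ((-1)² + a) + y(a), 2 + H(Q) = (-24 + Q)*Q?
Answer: -785/4386649 ≈ -0.00017895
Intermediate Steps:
y(o) = 12 (y(o) = -3*(-7 + 3) = -3*(-4) = 12)
K = -1583
H(Q) = -2 + Q*(-24 + Q) (H(Q) = -2 + (-24 + Q)*Q = -2 + Q*(-24 + Q))
L(a) = 13 + a (L(a) = ((-1)² + a) + 12 = (1 + a) + 12 = 13 + a)
L(K)/H(-2950) = (13 - 1583)/(-2 + (-2950)² - 24*(-2950)) = -1570/(-2 + 8702500 + 70800) = -1570/8773298 = -1570*1/8773298 = -785/4386649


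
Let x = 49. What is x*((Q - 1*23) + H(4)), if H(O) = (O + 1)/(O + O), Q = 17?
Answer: -2107/8 ≈ -263.38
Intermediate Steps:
H(O) = (1 + O)/(2*O) (H(O) = (1 + O)/((2*O)) = (1 + O)*(1/(2*O)) = (1 + O)/(2*O))
x*((Q - 1*23) + H(4)) = 49*((17 - 1*23) + (½)*(1 + 4)/4) = 49*((17 - 23) + (½)*(¼)*5) = 49*(-6 + 5/8) = 49*(-43/8) = -2107/8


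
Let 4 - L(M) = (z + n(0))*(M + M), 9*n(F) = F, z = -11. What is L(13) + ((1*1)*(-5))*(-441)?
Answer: 2495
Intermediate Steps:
n(F) = F/9
L(M) = 4 + 22*M (L(M) = 4 - (-11 + (1/9)*0)*(M + M) = 4 - (-11 + 0)*2*M = 4 - (-11)*2*M = 4 - (-22)*M = 4 + 22*M)
L(13) + ((1*1)*(-5))*(-441) = (4 + 22*13) + ((1*1)*(-5))*(-441) = (4 + 286) + (1*(-5))*(-441) = 290 - 5*(-441) = 290 + 2205 = 2495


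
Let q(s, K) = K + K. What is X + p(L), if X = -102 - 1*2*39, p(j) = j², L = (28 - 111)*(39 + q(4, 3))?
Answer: 13950045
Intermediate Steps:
q(s, K) = 2*K
L = -3735 (L = (28 - 111)*(39 + 2*3) = -83*(39 + 6) = -83*45 = -3735)
X = -180 (X = -102 - 2*39 = -102 - 78 = -180)
X + p(L) = -180 + (-3735)² = -180 + 13950225 = 13950045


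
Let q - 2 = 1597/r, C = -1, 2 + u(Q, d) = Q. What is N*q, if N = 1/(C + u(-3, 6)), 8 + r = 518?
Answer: -2617/3060 ≈ -0.85523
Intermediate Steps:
r = 510 (r = -8 + 518 = 510)
u(Q, d) = -2 + Q
N = -⅙ (N = 1/(-1 + (-2 - 3)) = 1/(-1 - 5) = 1/(-6) = -⅙ ≈ -0.16667)
q = 2617/510 (q = 2 + 1597/510 = 2617/510 ≈ 5.1314)
N*q = -⅙*2617/510 = -2617/3060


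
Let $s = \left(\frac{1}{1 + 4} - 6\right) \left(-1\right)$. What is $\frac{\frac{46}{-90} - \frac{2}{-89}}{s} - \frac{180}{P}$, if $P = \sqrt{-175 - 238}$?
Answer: $- \frac{1957}{23229} + \frac{180 i \sqrt{413}}{413} \approx -0.084248 + 8.8572 i$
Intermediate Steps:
$P = i \sqrt{413}$ ($P = \sqrt{-413} = i \sqrt{413} \approx 20.322 i$)
$s = \frac{29}{5}$ ($s = \left(\frac{1}{5} - 6\right) \left(-1\right) = \left(- \frac{29}{5}\right) \left(-1\right) = \frac{29}{5} \approx 5.8$)
$\frac{\frac{46}{-90} - \frac{2}{-89}}{s} - \frac{180}{P} = \frac{\frac{46}{-90} - \frac{2}{-89}}{\frac{29}{5}} - \frac{180}{i \sqrt{413}} = \left(46 \left(- \frac{1}{90}\right) - - \frac{2}{89}\right) \frac{5}{29} - 180 \left(- \frac{i \sqrt{413}}{413}\right) = \left(- \frac{23}{45} + \frac{2}{89}\right) \frac{5}{29} + \frac{180 i \sqrt{413}}{413} = \left(- \frac{1957}{4005}\right) \frac{5}{29} + \frac{180 i \sqrt{413}}{413} = - \frac{1957}{23229} + \frac{180 i \sqrt{413}}{413}$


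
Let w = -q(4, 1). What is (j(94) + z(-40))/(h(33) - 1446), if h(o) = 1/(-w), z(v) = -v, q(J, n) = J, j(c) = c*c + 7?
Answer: -35532/5783 ≈ -6.1442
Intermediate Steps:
j(c) = 7 + c**2 (j(c) = c**2 + 7 = 7 + c**2)
w = -4 (w = -1*4 = -4)
h(o) = 1/4 (h(o) = 1/(-1*(-4)) = 1/4)
(j(94) + z(-40))/(h(33) - 1446) = ((7 + 94**2) - 1*(-40))/(1/4 - 1446) = ((7 + 8836) + 40)/(-5783/4) = (8843 + 40)*(-4/5783) = 8883*(-4/5783) = -35532/5783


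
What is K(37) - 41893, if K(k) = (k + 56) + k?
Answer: -41763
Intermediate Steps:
K(k) = 56 + 2*k (K(k) = (56 + k) + k = 56 + 2*k)
K(37) - 41893 = (56 + 2*37) - 41893 = (56 + 74) - 41893 = 130 - 41893 = -41763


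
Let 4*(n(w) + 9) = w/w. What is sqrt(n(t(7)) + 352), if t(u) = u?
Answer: sqrt(1373)/2 ≈ 18.527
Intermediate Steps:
n(w) = -35/4 (n(w) = -9 + (w/w)/4 = -9 + (1/4)*1 = -9 + 1/4 = -35/4)
sqrt(n(t(7)) + 352) = sqrt(-35/4 + 352) = sqrt(1373/4) = sqrt(1373)/2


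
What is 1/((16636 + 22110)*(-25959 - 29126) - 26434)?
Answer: -1/2134349844 ≈ -4.6853e-10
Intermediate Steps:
1/((16636 + 22110)*(-25959 - 29126) - 26434) = 1/(38746*(-55085) - 26434) = 1/(-2134323410 - 26434) = 1/(-2134349844) = -1/2134349844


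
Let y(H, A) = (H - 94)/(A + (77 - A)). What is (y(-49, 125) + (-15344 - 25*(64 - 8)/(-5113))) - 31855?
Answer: -1689356078/35791 ≈ -47201.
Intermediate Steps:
y(H, A) = -94/77 + H/77 (y(H, A) = (-94 + H)/77 = (-94 + H)*(1/77) = -94/77 + H/77)
(y(-49, 125) + (-15344 - 25*(64 - 8)/(-5113))) - 31855 = ((-94/77 + (1/77)*(-49)) + (-15344 - 25*(64 - 8)/(-5113))) - 31855 = ((-94/77 - 7/11) + (-15344 - 25*56*(-1/5113))) - 31855 = (-13/7 + (-15344 - 1400*(-1/5113))) - 31855 = (-13/7 + (-15344 + 1400/5113)) - 31855 = (-13/7 - 78452472/5113) - 31855 = -549233773/35791 - 31855 = -1689356078/35791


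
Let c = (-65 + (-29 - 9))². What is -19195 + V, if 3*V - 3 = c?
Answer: -46973/3 ≈ -15658.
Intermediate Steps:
c = 10609 (c = (-65 - 38)² = (-103)² = 10609)
V = 10612/3 (V = 1 + (⅓)*10609 = 1 + 10609/3 = 10612/3 ≈ 3537.3)
-19195 + V = -19195 + 10612/3 = -46973/3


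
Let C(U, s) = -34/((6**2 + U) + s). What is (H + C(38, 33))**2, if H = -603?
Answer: 4167348025/11449 ≈ 3.6399e+5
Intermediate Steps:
C(U, s) = -34/(36 + U + s) (C(U, s) = -34/((36 + U) + s) = -34/(36 + U + s))
(H + C(38, 33))**2 = (-603 - 34/(36 + 38 + 33))**2 = (-603 - 34/107)**2 = (-64555/107)**2 = 4167348025/11449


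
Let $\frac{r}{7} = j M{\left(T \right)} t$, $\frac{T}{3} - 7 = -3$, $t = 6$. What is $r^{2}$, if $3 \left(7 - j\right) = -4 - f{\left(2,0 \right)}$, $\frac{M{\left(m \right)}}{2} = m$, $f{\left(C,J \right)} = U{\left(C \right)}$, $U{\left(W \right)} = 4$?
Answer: $94945536$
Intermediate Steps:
$T = 12$ ($T = 21 + 3 \left(-3\right) = 21 - 9 = 12$)
$f{\left(C,J \right)} = 4$
$M{\left(m \right)} = 2 m$
$j = \frac{29}{3}$ ($j = 7 - \frac{-4 - 4}{3} = 7 - - \frac{8}{3} = 7 + \frac{8}{3} = \frac{29}{3} \approx 9.6667$)
$r = 9744$ ($r = 7 \frac{29 \cdot 2 \cdot 12}{3} \cdot 6 = 7 \cdot \frac{29}{3} \cdot 24 \cdot 6 = 7 \cdot 232 \cdot 6 = 7 \cdot 1392 = 9744$)
$r^{2} = 9744^{2} = 94945536$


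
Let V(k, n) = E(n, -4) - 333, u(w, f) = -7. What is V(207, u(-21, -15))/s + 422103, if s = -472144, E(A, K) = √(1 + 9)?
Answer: 199293399165/472144 - √10/472144 ≈ 4.2210e+5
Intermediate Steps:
E(A, K) = √10
V(k, n) = -333 + √10 (V(k, n) = √10 - 333 = -333 + √10)
V(207, u(-21, -15))/s + 422103 = (-333 + √10)/(-472144) + 422103 = (-333 + √10)*(-1/472144) + 422103 = (333/472144 - √10/472144) + 422103 = 199293399165/472144 - √10/472144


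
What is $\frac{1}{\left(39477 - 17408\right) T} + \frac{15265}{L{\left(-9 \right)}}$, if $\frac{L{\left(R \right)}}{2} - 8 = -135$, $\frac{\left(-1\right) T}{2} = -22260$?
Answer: $- \frac{7499021923973}{124779008760} \approx -60.098$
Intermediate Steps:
$T = 44520$ ($T = \left(-2\right) \left(-22260\right) = 44520$)
$L{\left(R \right)} = -254$ ($L{\left(R \right)} = 16 + 2 \left(-135\right) = 16 - 270 = -254$)
$\frac{1}{\left(39477 - 17408\right) T} + \frac{15265}{L{\left(-9 \right)}} = \frac{1}{\left(39477 - 17408\right) 44520} + \frac{15265}{-254} = \frac{1}{22069} \cdot \frac{1}{44520} + 15265 \left(- \frac{1}{254}\right) = \frac{1}{22069} \cdot \frac{1}{44520} - \frac{15265}{254} = \frac{1}{982511880} - \frac{15265}{254} = - \frac{7499021923973}{124779008760}$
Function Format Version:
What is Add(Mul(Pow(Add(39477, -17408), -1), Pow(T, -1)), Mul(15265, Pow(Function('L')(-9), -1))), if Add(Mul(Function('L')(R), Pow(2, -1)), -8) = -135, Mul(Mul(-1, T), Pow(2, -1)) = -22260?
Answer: Rational(-7499021923973, 124779008760) ≈ -60.098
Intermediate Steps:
T = 44520 (T = Mul(-2, -22260) = 44520)
Function('L')(R) = -254 (Function('L')(R) = Add(16, Mul(2, -135)) = Add(16, -270) = -254)
Add(Mul(Pow(Add(39477, -17408), -1), Pow(T, -1)), Mul(15265, Pow(Function('L')(-9), -1))) = Add(Mul(Pow(Add(39477, -17408), -1), Pow(44520, -1)), Mul(15265, Pow(-254, -1))) = Add(Mul(Pow(22069, -1), Rational(1, 44520)), Mul(15265, Rational(-1, 254))) = Add(Mul(Rational(1, 22069), Rational(1, 44520)), Rational(-15265, 254)) = Add(Rational(1, 982511880), Rational(-15265, 254)) = Rational(-7499021923973, 124779008760)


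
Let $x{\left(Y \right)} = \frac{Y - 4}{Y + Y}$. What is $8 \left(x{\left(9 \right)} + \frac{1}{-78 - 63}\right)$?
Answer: $\frac{916}{423} \approx 2.1655$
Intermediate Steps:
$x{\left(Y \right)} = \frac{-4 + Y}{2 Y}$
$8 \left(x{\left(9 \right)} + \frac{1}{-78 - 63}\right) = 8 \left(\frac{-4 + 9}{2 \cdot 9} + \frac{1}{-78 - 63}\right) = 8 \left(\frac{1}{2} \cdot \frac{1}{9} \cdot 5 + \frac{1}{-141}\right) = 8 \left(\frac{5}{18} - \frac{1}{141}\right) = 8 \cdot \frac{229}{846} = \frac{916}{423}$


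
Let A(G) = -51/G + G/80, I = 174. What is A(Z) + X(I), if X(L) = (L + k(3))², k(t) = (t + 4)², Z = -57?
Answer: 75588357/1520 ≈ 49729.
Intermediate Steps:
k(t) = (4 + t)²
X(L) = (49 + L)² (X(L) = (L + (4 + 3)²)² = (L + 7²)² = (L + 49)² = (49 + L)²)
A(G) = -51/G + G/80 (A(G) = -51/G + G*(1/80) = -51/G + G/80)
A(Z) + X(I) = (-51/(-57) + (1/80)*(-57)) + (49 + 174)² = (-51*(-1/57) - 57/80) + 223² = (17/19 - 57/80) + 49729 = 277/1520 + 49729 = 75588357/1520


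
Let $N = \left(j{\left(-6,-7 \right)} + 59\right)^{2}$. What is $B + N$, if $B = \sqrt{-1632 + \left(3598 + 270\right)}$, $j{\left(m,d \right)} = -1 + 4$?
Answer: $3844 + 2 \sqrt{559} \approx 3891.3$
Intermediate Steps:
$j{\left(m,d \right)} = 3$
$B = 2 \sqrt{559}$ ($B = \sqrt{-1632 + 3868} = \sqrt{2236} = 2 \sqrt{559} \approx 47.286$)
$N = 3844$ ($N = \left(3 + 59\right)^{2} = 62^{2} = 3844$)
$B + N = 2 \sqrt{559} + 3844 = 3844 + 2 \sqrt{559}$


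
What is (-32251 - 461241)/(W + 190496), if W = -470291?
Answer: 493492/279795 ≈ 1.7638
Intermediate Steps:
(-32251 - 461241)/(W + 190496) = (-32251 - 461241)/(-470291 + 190496) = -493492/(-279795) = -493492*(-1/279795) = 493492/279795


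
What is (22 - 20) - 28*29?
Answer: -810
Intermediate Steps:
(22 - 20) - 28*29 = 2 - 812 = -810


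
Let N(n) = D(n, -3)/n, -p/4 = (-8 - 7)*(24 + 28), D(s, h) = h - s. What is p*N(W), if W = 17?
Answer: -62400/17 ≈ -3670.6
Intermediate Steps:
p = 3120 (p = -4*(-8 - 7)*(24 + 28) = -(-60)*52 = -4*(-780) = 3120)
N(n) = (-3 - n)/n
p*N(W) = 3120*((-3 - 1*17)/17) = 3120*((-3 - 17)/17) = 3120*((1/17)*(-20)) = 3120*(-20/17) = -62400/17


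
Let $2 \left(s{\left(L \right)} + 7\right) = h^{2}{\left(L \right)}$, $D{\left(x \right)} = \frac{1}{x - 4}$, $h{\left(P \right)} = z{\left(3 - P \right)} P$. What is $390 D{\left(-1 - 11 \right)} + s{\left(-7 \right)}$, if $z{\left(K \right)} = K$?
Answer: $\frac{19349}{8} \approx 2418.6$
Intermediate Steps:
$h{\left(P \right)} = P \left(3 - P\right)$ ($h{\left(P \right)} = \left(3 - P\right) P = P \left(3 - P\right)$)
$D{\left(x \right)} = \frac{1}{-4 + x}$
$s{\left(L \right)} = -7 + \frac{L^{2} \left(3 - L\right)^{2}}{2}$ ($s{\left(L \right)} = -7 + \frac{\left(L \left(3 - L\right)\right)^{2}}{2} = -7 + \frac{L^{2} \left(3 - L\right)^{2}}{2}$)
$390 D{\left(-1 - 11 \right)} + s{\left(-7 \right)} = \frac{390}{-4 - 12} - \left(7 - \frac{\left(-7\right)^{2} \left(-3 - 7\right)^{2}}{2}\right) = \frac{390}{-4 - 12} - \left(7 - \frac{49 \left(-10\right)^{2}}{2}\right) = \frac{390}{-16} - \left(7 - 2450\right) = 390 \left(- \frac{1}{16}\right) + \left(-7 + 2450\right) = - \frac{195}{8} + 2443 = \frac{19349}{8}$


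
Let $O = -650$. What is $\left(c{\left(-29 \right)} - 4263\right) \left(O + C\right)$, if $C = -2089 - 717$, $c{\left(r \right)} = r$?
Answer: $14833152$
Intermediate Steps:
$C = -2806$
$\left(c{\left(-29 \right)} - 4263\right) \left(O + C\right) = \left(-29 - 4263\right) \left(-650 - 2806\right) = \left(-4292\right) \left(-3456\right) = 14833152$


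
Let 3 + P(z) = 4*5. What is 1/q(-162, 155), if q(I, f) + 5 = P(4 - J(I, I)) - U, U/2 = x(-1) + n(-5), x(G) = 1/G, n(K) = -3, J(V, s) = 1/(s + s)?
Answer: 1/20 ≈ 0.050000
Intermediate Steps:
J(V, s) = 1/(2*s)
P(z) = 17 (P(z) = -3 + 4*5 = -3 + 20 = 17)
U = -8 (U = 2*(1/(-1) - 3) = 2*(-1 - 3) = 2*(-4) = -8)
q(I, f) = 20 (q(I, f) = -5 + (17 - 1*(-8)) = -5 + (17 + 8) = -5 + 25 = 20)
1/q(-162, 155) = 1/20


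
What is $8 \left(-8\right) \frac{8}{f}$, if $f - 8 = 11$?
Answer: $- \frac{512}{19} \approx -26.947$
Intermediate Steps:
$f = 19$ ($f = 8 + 11 = 19$)
$8 \left(-8\right) \frac{8}{f} = 8 \left(-8\right) \frac{8}{19} = - 64 \cdot 8 \cdot \frac{1}{19} = \left(-64\right) \frac{8}{19} = - \frac{512}{19}$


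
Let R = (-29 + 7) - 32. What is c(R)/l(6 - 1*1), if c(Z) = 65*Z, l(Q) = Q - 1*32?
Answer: 130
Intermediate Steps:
l(Q) = -32 + Q (l(Q) = Q - 32 = -32 + Q)
R = -54 (R = -22 - 32 = -54)
c(R)/l(6 - 1*1) = (65*(-54))/(-32 + (6 - 1*1)) = -3510/(-32 + (6 - 1)) = -3510/(-32 + 5) = -3510/(-27) = -3510*(-1/27) = 130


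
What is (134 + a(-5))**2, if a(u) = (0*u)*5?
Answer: 17956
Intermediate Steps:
a(u) = 0 (a(u) = 0*5 = 0)
(134 + a(-5))**2 = (134 + 0)**2 = 134**2 = 17956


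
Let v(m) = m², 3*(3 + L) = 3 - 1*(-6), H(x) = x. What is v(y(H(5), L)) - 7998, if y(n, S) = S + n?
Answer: -7973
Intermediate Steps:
L = 0 (L = -3 + (3 - 1*(-6))/3 = -3 + (3 + 6)/3 = -3 + (⅓)*9 = -3 + 3 = 0)
v(y(H(5), L)) - 7998 = (0 + 5)² - 7998 = 5² - 7998 = 25 - 7998 = -7973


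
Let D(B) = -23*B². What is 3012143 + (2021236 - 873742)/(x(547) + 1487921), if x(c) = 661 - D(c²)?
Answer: 6202303889998419529/2059100079245 ≈ 3.0121e+6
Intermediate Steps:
x(c) = 661 + 23*c⁴ (x(c) = 661 - (-23)*(c²)² = 661 - (-23)*c⁴ = 661 + 23*c⁴)
3012143 + (2021236 - 873742)/(x(547) + 1487921) = 3012143 + (2021236 - 873742)/((661 + 23*547⁴) + 1487921) = 3012143 + 1147494/((661 + 23*89526025681) + 1487921) = 3012143 + 1147494/((661 + 2059098590663) + 1487921) = 3012143 + 1147494/(2059098591324 + 1487921) = 3012143 + 1147494/2059100079245 = 6202303889998419529/2059100079245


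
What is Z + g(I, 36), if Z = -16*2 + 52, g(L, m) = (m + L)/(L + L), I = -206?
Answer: 4205/206 ≈ 20.413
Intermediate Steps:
g(L, m) = (L + m)/(2*L) (g(L, m) = (L + m)/((2*L)) = (L + m)*(1/(2*L)) = (L + m)/(2*L))
Z = 20 (Z = -32 + 52 = 20)
Z + g(I, 36) = 20 + (½)*(-206 + 36)/(-206) = 20 + (½)*(-1/206)*(-170) = 20 + 85/206 = 4205/206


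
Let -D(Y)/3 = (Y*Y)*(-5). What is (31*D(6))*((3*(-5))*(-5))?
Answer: 1255500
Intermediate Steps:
D(Y) = 15*Y² (D(Y) = -3*Y*Y*(-5) = -3*Y²*(-5) = -(-15)*Y² = 15*Y²)
(31*D(6))*((3*(-5))*(-5)) = (31*(15*6²))*((3*(-5))*(-5)) = (31*(15*36))*(-15*(-5)) = (31*540)*75 = 16740*75 = 1255500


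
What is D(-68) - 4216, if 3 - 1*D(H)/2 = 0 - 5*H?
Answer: -4890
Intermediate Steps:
D(H) = 6 + 10*H (D(H) = 6 - 2*(0 - 5*H) = 6 - (-10)*H = 6 + 10*H)
D(-68) - 4216 = (6 + 10*(-68)) - 4216 = (6 - 680) - 4216 = -674 - 4216 = -4890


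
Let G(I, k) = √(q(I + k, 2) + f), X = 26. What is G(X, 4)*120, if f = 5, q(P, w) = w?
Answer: 120*√7 ≈ 317.49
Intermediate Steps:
G(I, k) = √7 (G(I, k) = √(2 + 5) = √7)
G(X, 4)*120 = √7*120 = 120*√7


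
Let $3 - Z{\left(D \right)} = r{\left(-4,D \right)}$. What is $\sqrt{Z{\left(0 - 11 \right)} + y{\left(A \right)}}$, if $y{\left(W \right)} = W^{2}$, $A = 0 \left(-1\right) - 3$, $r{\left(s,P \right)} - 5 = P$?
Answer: $3 \sqrt{2} \approx 4.2426$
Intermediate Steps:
$r{\left(s,P \right)} = 5 + P$
$Z{\left(D \right)} = -2 - D$ ($Z{\left(D \right)} = 3 - \left(5 + D\right) = -2 - D$)
$A = -3$ ($A = 0 - 3 = -3$)
$\sqrt{Z{\left(0 - 11 \right)} + y{\left(A \right)}} = \sqrt{\left(-2 - \left(0 - 11\right)\right) + \left(-3\right)^{2}} = \sqrt{\left(-2 - \left(0 - 11\right)\right) + 9} = \sqrt{\left(-2 - -11\right) + 9} = \sqrt{\left(-2 + 11\right) + 9} = \sqrt{9 + 9} = \sqrt{18} = 3 \sqrt{2}$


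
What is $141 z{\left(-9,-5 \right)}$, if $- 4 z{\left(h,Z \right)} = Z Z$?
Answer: $- \frac{3525}{4} \approx -881.25$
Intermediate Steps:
$z{\left(h,Z \right)} = - \frac{Z^{2}}{4}$ ($z{\left(h,Z \right)} = - \frac{Z Z}{4} = - \frac{Z^{2}}{4}$)
$141 z{\left(-9,-5 \right)} = 141 \left(- \frac{\left(-5\right)^{2}}{4}\right) = 141 \left(\left(- \frac{1}{4}\right) 25\right) = 141 \left(- \frac{25}{4}\right) = - \frac{3525}{4}$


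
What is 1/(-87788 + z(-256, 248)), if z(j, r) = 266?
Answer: -1/87522 ≈ -1.1426e-5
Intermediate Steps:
1/(-87788 + z(-256, 248)) = 1/(-87788 + 266) = 1/(-87522) = -1/87522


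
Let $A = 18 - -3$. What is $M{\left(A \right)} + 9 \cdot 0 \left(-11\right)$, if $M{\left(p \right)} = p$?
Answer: $21$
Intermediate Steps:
$A = 21$ ($A = 18 + 3 = 21$)
$M{\left(A \right)} + 9 \cdot 0 \left(-11\right) = 21 + 9 \cdot 0 \left(-11\right) = 21 + 0 \left(-11\right) = 21 + 0 = 21$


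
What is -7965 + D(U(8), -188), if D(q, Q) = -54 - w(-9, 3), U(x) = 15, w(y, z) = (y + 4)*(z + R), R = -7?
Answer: -8039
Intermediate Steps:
w(y, z) = (-7 + z)*(4 + y) (w(y, z) = (y + 4)*(z - 7) = (4 + y)*(-7 + z) = (-7 + z)*(4 + y))
D(q, Q) = -74 (D(q, Q) = -54 - (-28 - 7*(-9) + 4*3 - 9*3) = -54 - (-28 + 63 + 12 - 27) = -54 - 1*20 = -54 - 20 = -74)
-7965 + D(U(8), -188) = -7965 - 74 = -8039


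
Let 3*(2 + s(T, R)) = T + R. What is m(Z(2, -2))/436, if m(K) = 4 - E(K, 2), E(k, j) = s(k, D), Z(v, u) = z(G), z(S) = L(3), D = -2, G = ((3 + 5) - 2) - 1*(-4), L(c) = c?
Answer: 17/1308 ≈ 0.012997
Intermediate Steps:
G = 10 (G = (8 - 2) + 4 = 6 + 4 = 10)
z(S) = 3
s(T, R) = -2 + R/3 + T/3 (s(T, R) = -2 + (T + R)/3 = -2 + (R + T)/3 = -2 + (R/3 + T/3) = -2 + R/3 + T/3)
Z(v, u) = 3
E(k, j) = -8/3 + k/3 (E(k, j) = -2 + (⅓)*(-2) + k/3 = -2 - ⅔ + k/3 = -8/3 + k/3)
m(K) = 20/3 - K/3 (m(K) = 4 - (-8/3 + K/3) = 4 + (8/3 - K/3) = 20/3 - K/3)
m(Z(2, -2))/436 = (20/3 - ⅓*3)/436 = (20/3 - 1)*(1/436) = (17/3)*(1/436) = 17/1308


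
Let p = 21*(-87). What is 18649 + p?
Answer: 16822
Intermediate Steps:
p = -1827
18649 + p = 18649 - 1827 = 16822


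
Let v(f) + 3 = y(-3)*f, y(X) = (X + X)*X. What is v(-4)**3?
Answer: -421875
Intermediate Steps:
y(X) = 2*X**2 (y(X) = (2*X)*X = 2*X**2)
v(f) = -3 + 18*f (v(f) = -3 + (2*(-3)**2)*f = -3 + (2*9)*f = -3 + 18*f)
v(-4)**3 = (-3 + 18*(-4))**3 = (-3 - 72)**3 = (-75)**3 = -421875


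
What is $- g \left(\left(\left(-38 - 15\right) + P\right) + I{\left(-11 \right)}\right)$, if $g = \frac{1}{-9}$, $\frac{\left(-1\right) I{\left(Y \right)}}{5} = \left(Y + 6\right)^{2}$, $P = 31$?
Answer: $- \frac{49}{3} \approx -16.333$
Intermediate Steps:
$I{\left(Y \right)} = - 5 \left(6 + Y\right)^{2}$ ($I{\left(Y \right)} = - 5 \left(Y + 6\right)^{2} = - 5 \left(6 + Y\right)^{2}$)
$g = - \frac{1}{9} \approx -0.11111$
$- g \left(\left(\left(-38 - 15\right) + P\right) + I{\left(-11 \right)}\right) = - \frac{\left(-1\right) \left(\left(\left(-38 - 15\right) + 31\right) - 5 \left(6 - 11\right)^{2}\right)}{9} = - \frac{\left(-1\right) \left(\left(-53 + 31\right) - 5 \left(-5\right)^{2}\right)}{9} = - \frac{\left(-1\right) \left(-22 - 125\right)}{9} = - \frac{\left(-1\right) \left(-147\right)}{9} = \left(-1\right) \frac{49}{3} = - \frac{49}{3}$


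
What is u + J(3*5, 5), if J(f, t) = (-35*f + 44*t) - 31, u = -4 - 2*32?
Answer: -404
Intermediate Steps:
u = -68 (u = -4 - 64 = -68)
J(f, t) = -31 - 35*f + 44*t
u + J(3*5, 5) = -68 + (-31 - 105*5 + 44*5) = -68 + (-31 - 35*15 + 220) = -68 + (-31 - 525 + 220) = -68 - 336 = -404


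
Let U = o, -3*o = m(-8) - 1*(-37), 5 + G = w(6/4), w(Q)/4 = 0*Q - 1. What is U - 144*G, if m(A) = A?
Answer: 3859/3 ≈ 1286.3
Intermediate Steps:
w(Q) = -4 (w(Q) = 4*(0*Q - 1) = 4*(0 - 1) = 4*(-1) = -4)
G = -9 (G = -5 - 4 = -9)
o = -29/3 (o = -(-8 - 1*(-37))/3 = -(-8 + 37)/3 = -⅓*29 = -29/3 ≈ -9.6667)
U = -29/3 ≈ -9.6667
U - 144*G = -29/3 - 144*(-9) = -29/3 + 1296 = 3859/3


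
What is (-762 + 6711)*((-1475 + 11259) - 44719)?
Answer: -207828315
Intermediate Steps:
(-762 + 6711)*((-1475 + 11259) - 44719) = 5949*(9784 - 44719) = 5949*(-34935) = -207828315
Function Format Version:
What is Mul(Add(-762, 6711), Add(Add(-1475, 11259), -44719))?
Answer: -207828315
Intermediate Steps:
Mul(Add(-762, 6711), Add(Add(-1475, 11259), -44719)) = Mul(5949, Add(9784, -44719)) = Mul(5949, -34935) = -207828315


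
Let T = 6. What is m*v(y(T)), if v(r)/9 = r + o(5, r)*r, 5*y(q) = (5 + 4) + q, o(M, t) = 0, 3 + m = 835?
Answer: 22464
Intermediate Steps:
m = 832 (m = -3 + 835 = 832)
y(q) = 9/5 + q/5 (y(q) = ((5 + 4) + q)/5 = (9 + q)/5 = 9/5 + q/5)
v(r) = 9*r (v(r) = 9*(r + 0*r) = 9*(r + 0) = 9*r)
m*v(y(T)) = 832*(9*(9/5 + (⅕)*6)) = 832*(9*(9/5 + 6/5)) = 832*(9*3) = 832*27 = 22464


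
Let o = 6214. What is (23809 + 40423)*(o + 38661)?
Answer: 2882411000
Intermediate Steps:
(23809 + 40423)*(o + 38661) = (23809 + 40423)*(6214 + 38661) = 64232*44875 = 2882411000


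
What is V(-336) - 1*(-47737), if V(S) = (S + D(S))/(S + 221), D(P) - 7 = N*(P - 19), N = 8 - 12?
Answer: 5488664/115 ≈ 47728.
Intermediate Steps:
N = -4
D(P) = 83 - 4*P (D(P) = 7 - 4*(P - 19) = 7 - 4*(-19 + P) = 7 + (76 - 4*P) = 83 - 4*P)
V(S) = (83 - 3*S)/(221 + S) (V(S) = (S + (83 - 4*S))/(S + 221) = (83 - 3*S)/(221 + S))
V(-336) - 1*(-47737) = (83 - 3*(-336))/(221 - 336) - 1*(-47737) = (83 + 1008)/(-115) + 47737 = -1/115*1091 + 47737 = -1091/115 + 47737 = 5488664/115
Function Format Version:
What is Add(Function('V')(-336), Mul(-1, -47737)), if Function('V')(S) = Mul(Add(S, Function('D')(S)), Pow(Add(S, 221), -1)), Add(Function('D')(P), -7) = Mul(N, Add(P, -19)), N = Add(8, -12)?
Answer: Rational(5488664, 115) ≈ 47728.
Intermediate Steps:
N = -4
Function('D')(P) = Add(83, Mul(-4, P)) (Function('D')(P) = Add(7, Mul(-4, Add(P, -19))) = Add(7, Mul(-4, Add(-19, P))) = Add(7, Add(76, Mul(-4, P))) = Add(83, Mul(-4, P)))
Function('V')(S) = Mul(Pow(Add(221, S), -1), Add(83, Mul(-3, S))) (Function('V')(S) = Mul(Add(S, Add(83, Mul(-4, S))), Pow(Add(S, 221), -1)) = Mul(Add(83, Mul(-3, S)), Pow(Add(221, S), -1)) = Mul(Pow(Add(221, S), -1), Add(83, Mul(-3, S))))
Add(Function('V')(-336), Mul(-1, -47737)) = Add(Mul(Pow(Add(221, -336), -1), Add(83, Mul(-3, -336))), Mul(-1, -47737)) = Add(Mul(Pow(-115, -1), Add(83, 1008)), 47737) = Add(Mul(Rational(-1, 115), 1091), 47737) = Add(Rational(-1091, 115), 47737) = Rational(5488664, 115)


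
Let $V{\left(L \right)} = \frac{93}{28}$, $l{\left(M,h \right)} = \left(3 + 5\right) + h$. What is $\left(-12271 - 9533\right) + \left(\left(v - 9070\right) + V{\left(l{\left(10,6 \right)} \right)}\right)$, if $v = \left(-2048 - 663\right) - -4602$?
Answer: $- \frac{811431}{28} \approx -28980.0$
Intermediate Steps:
$l{\left(M,h \right)} = 8 + h$
$V{\left(L \right)} = \frac{93}{28}$ ($V{\left(L \right)} = 93 \cdot \frac{1}{28} = \frac{93}{28}$)
$v = 1891$ ($v = \left(-2048 - 663\right) + 4602 = -2711 + 4602 = 1891$)
$\left(-12271 - 9533\right) + \left(\left(v - 9070\right) + V{\left(l{\left(10,6 \right)} \right)}\right) = \left(-12271 - 9533\right) + \left(\left(1891 - 9070\right) + \frac{93}{28}\right) = -21804 + \left(-7179 + \frac{93}{28}\right) = -21804 - \frac{200919}{28} = - \frac{811431}{28}$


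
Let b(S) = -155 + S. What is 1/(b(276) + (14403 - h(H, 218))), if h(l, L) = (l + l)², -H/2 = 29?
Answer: 1/1068 ≈ 0.00093633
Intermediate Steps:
H = -58 (H = -2*29 = -58)
h(l, L) = 4*l² (h(l, L) = (2*l)² = 4*l²)
1/(b(276) + (14403 - h(H, 218))) = 1/((-155 + 276) + (14403 - 4*(-58)²)) = 1/(121 + (14403 - 4*3364)) = 1/(121 + (14403 - 1*13456)) = 1/(121 + (14403 - 13456)) = 1/(121 + 947) = 1/1068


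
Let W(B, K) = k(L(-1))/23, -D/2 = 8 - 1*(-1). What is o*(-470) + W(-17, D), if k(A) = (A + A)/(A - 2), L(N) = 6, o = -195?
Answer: 2107953/23 ≈ 91650.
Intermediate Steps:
D = -18 (D = -2*(8 - 1*(-1)) = -2*(8 + 1) = -2*9 = -18)
k(A) = 2*A/(-2 + A) (k(A) = (2*A)/(-2 + A) = 2*A/(-2 + A))
W(B, K) = 3/23 (W(B, K) = (2*6/(-2 + 6))/23 = (2*6/4)*(1/23) = (2*6*(¼))*(1/23) = 3*(1/23) = 3/23)
o*(-470) + W(-17, D) = -195*(-470) + 3/23 = 91650 + 3/23 = 2107953/23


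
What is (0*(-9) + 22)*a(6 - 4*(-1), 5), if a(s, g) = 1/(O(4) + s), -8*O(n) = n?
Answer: 44/19 ≈ 2.3158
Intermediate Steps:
O(n) = -n/8
a(s, g) = 1/(-½ + s) (a(s, g) = 1/(-⅛*4 + s) = 1/(-½ + s))
(0*(-9) + 22)*a(6 - 4*(-1), 5) = (0*(-9) + 22)*(2/(-1 + 2*(6 - 4*(-1)))) = (0 + 22)*(2/(-1 + 2*(6 + 4))) = 22*(2/(-1 + 2*10)) = 22*(2/(-1 + 20)) = 22*(2/19) = 44/19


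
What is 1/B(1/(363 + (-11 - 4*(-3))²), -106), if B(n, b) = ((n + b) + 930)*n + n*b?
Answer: 132496/261353 ≈ 0.50696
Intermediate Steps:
B(n, b) = b*n + n*(930 + b + n) (B(n, b) = ((b + n) + 930)*n + b*n = (930 + b + n)*n + b*n = n*(930 + b + n) + b*n = b*n + n*(930 + b + n))
1/B(1/(363 + (-11 - 4*(-3))²), -106) = 1/((930 + 1/(363 + (-11 - 4*(-3))²) + 2*(-106))/(363 + (-11 - 4*(-3))²)) = 1/((930 + 1/(363 + (-11 + 12)²) - 212)/(363 + (-11 + 12)²)) = 1/((930 + 1/(363 + 1²) - 212)/(363 + 1²)) = 1/((930 + 1/(363 + 1) - 212)/(363 + 1)) = 1/((930 + 1/364 - 212)/364) = 1/((1/364)*(261353/364)) = 1/(261353/132496) = 132496/261353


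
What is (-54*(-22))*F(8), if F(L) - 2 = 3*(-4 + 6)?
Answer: 9504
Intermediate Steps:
F(L) = 8 (F(L) = 2 + 3*(-4 + 6) = 2 + 3*2 = 2 + 6 = 8)
(-54*(-22))*F(8) = -54*(-22)*8 = 1188*8 = 9504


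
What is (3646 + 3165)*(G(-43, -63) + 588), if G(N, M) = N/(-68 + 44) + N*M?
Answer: 539233681/24 ≈ 2.2468e+7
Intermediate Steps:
G(N, M) = -N/24 + M*N (G(N, M) = N/(-24) + M*N = -N/24 + M*N)
(3646 + 3165)*(G(-43, -63) + 588) = (3646 + 3165)*(-43*(-1/24 - 63) + 588) = 6811*(-43*(-1513/24) + 588) = 6811*(65059/24 + 588) = 6811*(79171/24) = 539233681/24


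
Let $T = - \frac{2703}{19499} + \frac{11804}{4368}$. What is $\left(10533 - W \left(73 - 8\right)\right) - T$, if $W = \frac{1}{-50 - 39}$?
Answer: $\frac{90304458539}{8574972} \approx 10531.0$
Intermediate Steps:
$W = - \frac{1}{89}$ ($W = \frac{1}{-89} = - \frac{1}{89} \approx -0.011236$)
$T = \frac{247013}{96348}$ ($T = \left(-2703\right) \frac{1}{19499} + 11804 \cdot \frac{1}{4368} = - \frac{159}{1147} + \frac{227}{84} = \frac{247013}{96348} \approx 2.5638$)
$\left(10533 - W \left(73 - 8\right)\right) - T = \left(10533 - - \frac{73 - 8}{89}\right) - \frac{247013}{96348} = \left(10533 - \left(- \frac{1}{89}\right) 65\right) - \frac{247013}{96348} = \left(10533 - - \frac{65}{89}\right) - \frac{247013}{96348} = \left(10533 + \frac{65}{89}\right) - \frac{247013}{96348} = \frac{937502}{89} - \frac{247013}{96348} = \frac{90304458539}{8574972}$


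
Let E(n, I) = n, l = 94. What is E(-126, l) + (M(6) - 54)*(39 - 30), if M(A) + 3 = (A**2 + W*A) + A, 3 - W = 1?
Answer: -153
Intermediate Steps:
W = 2 (W = 3 - 1*1 = 3 - 1 = 2)
M(A) = -3 + A**2 + 3*A (M(A) = -3 + ((A**2 + 2*A) + A) = -3 + (A**2 + 3*A) = -3 + A**2 + 3*A)
E(-126, l) + (M(6) - 54)*(39 - 30) = -126 + ((-3 + 6**2 + 3*6) - 54)*(39 - 30) = -126 + ((-3 + 36 + 18) - 54)*9 = -126 + (51 - 54)*9 = -126 - 3*9 = -126 - 27 = -153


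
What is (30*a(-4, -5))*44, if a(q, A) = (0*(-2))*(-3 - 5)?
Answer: 0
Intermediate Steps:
a(q, A) = 0 (a(q, A) = 0*(-8) = 0)
(30*a(-4, -5))*44 = (30*0)*44 = 0*44 = 0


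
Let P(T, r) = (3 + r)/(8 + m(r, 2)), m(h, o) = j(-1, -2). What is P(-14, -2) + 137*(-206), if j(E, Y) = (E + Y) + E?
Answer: -112887/4 ≈ -28222.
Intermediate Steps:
j(E, Y) = Y + 2*E
m(h, o) = -4 (m(h, o) = -2 + 2*(-1) = -2 - 2 = -4)
P(T, r) = ¾ + r/4 (P(T, r) = (3 + r)/(8 - 4) = (3 + r)/4 = (3 + r)*(¼) = ¾ + r/4)
P(-14, -2) + 137*(-206) = (¾ + (¼)*(-2)) + 137*(-206) = (¾ - ½) - 28222 = ¼ - 28222 = -112887/4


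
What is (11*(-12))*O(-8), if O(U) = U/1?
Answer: 1056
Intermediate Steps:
O(U) = U (O(U) = U*1 = U)
(11*(-12))*O(-8) = (11*(-12))*(-8) = -132*(-8) = 1056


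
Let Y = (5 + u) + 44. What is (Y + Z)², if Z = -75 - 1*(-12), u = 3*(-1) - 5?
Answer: 484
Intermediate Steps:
u = -8 (u = -3 - 5 = -8)
Z = -63 (Z = -75 + 12 = -63)
Y = 41 (Y = (5 - 8) + 44 = -3 + 44 = 41)
(Y + Z)² = (41 - 63)² = (-22)² = 484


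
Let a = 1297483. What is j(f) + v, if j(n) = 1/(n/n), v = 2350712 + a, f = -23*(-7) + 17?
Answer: 3648196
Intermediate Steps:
f = 178 (f = 161 + 17 = 178)
v = 3648195 (v = 2350712 + 1297483 = 3648195)
j(n) = 1 (j(n) = 1/1 = 1)
j(f) + v = 1 + 3648195 = 3648196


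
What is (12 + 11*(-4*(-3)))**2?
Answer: 20736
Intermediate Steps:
(12 + 11*(-4*(-3)))**2 = (12 + 11*12)**2 = (12 + 132)**2 = 144**2 = 20736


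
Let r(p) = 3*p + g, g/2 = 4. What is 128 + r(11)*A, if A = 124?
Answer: 5212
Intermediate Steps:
g = 8 (g = 2*4 = 8)
r(p) = 8 + 3*p (r(p) = 3*p + 8 = 8 + 3*p)
128 + r(11)*A = 128 + (8 + 3*11)*124 = 128 + (8 + 33)*124 = 128 + 41*124 = 128 + 5084 = 5212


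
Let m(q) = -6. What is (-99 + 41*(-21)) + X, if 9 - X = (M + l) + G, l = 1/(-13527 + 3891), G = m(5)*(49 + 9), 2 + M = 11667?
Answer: -118214447/9636 ≈ -12268.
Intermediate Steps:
M = 11665 (M = -2 + 11667 = 11665)
G = -348 (G = -6*(49 + 9) = -6*58 = -348)
l = -1/9636 (l = 1/(-9636) = -1/9636 ≈ -0.00010378)
X = -108963887/9636 (X = 9 - ((11665 - 1/9636) - 348) = 9 - (112403939/9636 - 348) = 9 - 1*109050611/9636 = 9 - 109050611/9636 = -108963887/9636 ≈ -11308.)
(-99 + 41*(-21)) + X = (-99 + 41*(-21)) - 108963887/9636 = (-99 - 861) - 108963887/9636 = -960 - 108963887/9636 = -118214447/9636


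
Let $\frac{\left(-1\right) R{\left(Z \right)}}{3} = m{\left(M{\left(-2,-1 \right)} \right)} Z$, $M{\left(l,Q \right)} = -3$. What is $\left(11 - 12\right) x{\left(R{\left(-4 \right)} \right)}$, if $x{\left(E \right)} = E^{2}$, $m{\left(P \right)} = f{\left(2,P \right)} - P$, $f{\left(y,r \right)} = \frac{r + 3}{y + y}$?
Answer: $-1296$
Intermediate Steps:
$f{\left(y,r \right)} = \frac{3 + r}{2 y}$
$m{\left(P \right)} = \frac{3}{4} - \frac{3 P}{4}$ ($m{\left(P \right)} = \frac{3 + P}{2 \cdot 2} - P = \frac{1}{2} \cdot \frac{1}{2} \left(3 + P\right) - P = \left(\frac{3}{4} + \frac{P}{4}\right) - P = \frac{3}{4} - \frac{3 P}{4}$)
$R{\left(Z \right)} = - 9 Z$ ($R{\left(Z \right)} = - 3 \left(\frac{3}{4} - - \frac{9}{4}\right) Z = - 3 \left(\frac{3}{4} + \frac{9}{4}\right) Z = - 3 \cdot 3 Z = - 9 Z$)
$\left(11 - 12\right) x{\left(R{\left(-4 \right)} \right)} = \left(11 - 12\right) \left(\left(-9\right) \left(-4\right)\right)^{2} = - 36^{2} = \left(-1\right) 1296 = -1296$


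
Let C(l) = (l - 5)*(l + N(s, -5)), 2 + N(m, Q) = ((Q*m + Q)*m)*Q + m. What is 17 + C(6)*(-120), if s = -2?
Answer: -6223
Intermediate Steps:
N(m, Q) = -2 + m + Q*m*(Q + Q*m) (N(m, Q) = -2 + (((Q*m + Q)*m)*Q + m) = -2 + (((Q + Q*m)*m)*Q + m) = -2 + ((m*(Q + Q*m))*Q + m) = -2 + (Q*m*(Q + Q*m) + m) = -2 + (m + Q*m*(Q + Q*m)) = -2 + m + Q*m*(Q + Q*m))
C(l) = (-5 + l)*(46 + l) (C(l) = (l - 5)*(l + (-2 - 2 - 2*(-5)² + (-5)²*(-2)²)) = (-5 + l)*(l + (-2 - 2 - 2*25 + 25*4)) = (-5 + l)*(l + (-2 - 2 - 50 + 100)) = (-5 + l)*(l + 46) = (-5 + l)*(46 + l))
17 + C(6)*(-120) = 17 + (-230 + 6² + 41*6)*(-120) = 17 + (-230 + 36 + 246)*(-120) = 17 + 52*(-120) = 17 - 6240 = -6223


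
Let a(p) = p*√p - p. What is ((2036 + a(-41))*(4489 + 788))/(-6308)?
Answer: -10960329/6308 + 216357*I*√41/6308 ≈ -1737.5 + 219.62*I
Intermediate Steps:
a(p) = p^(3/2) - p
((2036 + a(-41))*(4489 + 788))/(-6308) = ((2036 + ((-41)^(3/2) - 1*(-41)))*(4489 + 788))/(-6308) = ((2036 + (-41*I*√41 + 41))*5277)*(-1/6308) = ((2036 + (41 - 41*I*√41))*5277)*(-1/6308) = ((2077 - 41*I*√41)*5277)*(-1/6308) = (10960329 - 216357*I*√41)*(-1/6308) = -10960329/6308 + 216357*I*√41/6308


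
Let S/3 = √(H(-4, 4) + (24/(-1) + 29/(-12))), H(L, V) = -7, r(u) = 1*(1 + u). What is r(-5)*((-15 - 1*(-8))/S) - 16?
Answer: -16 - 56*I*√1203/1203 ≈ -16.0 - 1.6146*I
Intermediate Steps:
r(u) = 1 + u
S = I*√1203/2 (S = 3*√(-7 + (24/(-1) + 29/(-12))) = 3*√(-7 + (24*(-1) + 29*(-1/12))) = 3*√(-7 + (-24 - 29/12)) = 3*√(-7 - 317/12) = 3*√(-401/12) = 3*(I*√1203/6) = I*√1203/2 ≈ 17.342*I)
r(-5)*((-15 - 1*(-8))/S) - 16 = (1 - 5)*((-15 - 1*(-8))/((I*√1203/2))) - 16 = -4*(-15 + 8)*(-2*I*√1203/1203) - 16 = -(-28)*(-2*I*√1203/1203) - 16 = -56*I*√1203/1203 - 16 = -16 - 56*I*√1203/1203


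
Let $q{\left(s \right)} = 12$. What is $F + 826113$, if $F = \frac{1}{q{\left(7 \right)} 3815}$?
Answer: $\frac{37819453141}{45780} \approx 8.2611 \cdot 10^{5}$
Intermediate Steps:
$F = \frac{1}{45780}$ ($F = \frac{1}{12 \cdot 3815} = \frac{1}{45780} \approx 2.1844 \cdot 10^{-5}$)
$F + 826113 = \frac{1}{45780} + 826113 = \frac{37819453141}{45780}$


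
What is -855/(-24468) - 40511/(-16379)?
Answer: 335075731/133587124 ≈ 2.5083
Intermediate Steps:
-855/(-24468) - 40511/(-16379) = -855*(-1/24468) - 40511*(-1/16379) = 285/8156 + 40511/16379 = 335075731/133587124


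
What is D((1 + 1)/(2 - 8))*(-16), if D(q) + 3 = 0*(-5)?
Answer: 48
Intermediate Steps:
D(q) = -3 (D(q) = -3 + 0*(-5) = -3 + 0 = -3)
D((1 + 1)/(2 - 8))*(-16) = -3*(-16) = 48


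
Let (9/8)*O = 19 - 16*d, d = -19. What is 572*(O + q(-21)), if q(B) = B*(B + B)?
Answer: 6018584/9 ≈ 6.6873e+5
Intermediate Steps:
q(B) = 2*B² (q(B) = B*(2*B) = 2*B²)
O = 2584/9 (O = 8*(19 - 16*(-19))/9 = 8*(19 + 304)/9 = (8/9)*323 = 2584/9 ≈ 287.11)
572*(O + q(-21)) = 572*(2584/9 + 2*(-21)²) = 572*(2584/9 + 2*441) = 572*(2584/9 + 882) = 572*(10522/9) = 6018584/9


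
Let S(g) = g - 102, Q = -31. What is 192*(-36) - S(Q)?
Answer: -6779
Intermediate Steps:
S(g) = -102 + g
192*(-36) - S(Q) = 192*(-36) - (-102 - 31) = -6912 - 1*(-133) = -6912 + 133 = -6779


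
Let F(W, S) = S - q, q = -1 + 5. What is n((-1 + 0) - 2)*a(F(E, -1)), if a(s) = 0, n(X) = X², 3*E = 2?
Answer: 0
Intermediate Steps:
E = ⅔ (E = (⅓)*2 = ⅔ ≈ 0.66667)
q = 4
F(W, S) = -4 + S (F(W, S) = S - 1*4 = S - 4 = -4 + S)
n((-1 + 0) - 2)*a(F(E, -1)) = ((-1 + 0) - 2)²*0 = (-1 - 2)²*0 = (-3)²*0 = 9*0 = 0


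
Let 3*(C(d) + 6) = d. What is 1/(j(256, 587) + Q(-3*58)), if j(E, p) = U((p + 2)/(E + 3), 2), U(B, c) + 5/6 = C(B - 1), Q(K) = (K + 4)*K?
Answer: 1554/45957361 ≈ 3.3814e-5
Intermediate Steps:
C(d) = -6 + d/3
Q(K) = K*(4 + K) (Q(K) = (4 + K)*K = K*(4 + K))
U(B, c) = -43/6 + B/3 (U(B, c) = -5/6 + (-6 + (B - 1)/3) = -5/6 + (-6 + (-1 + B)/3) = -5/6 + (-6 + (-1/3 + B/3)) = -5/6 + (-19/3 + B/3) = -43/6 + B/3)
j(E, p) = -43/6 + (2 + p)/(3*(3 + E)) (j(E, p) = -43/6 + ((p + 2)/(E + 3))/3 = -43/6 + ((2 + p)/(3 + E))/3 = -43/6 + (2 + p)/(3*(3 + E)))
1/(j(256, 587) + Q(-3*58)) = 1/((-125 - 43*256 + 2*587)/(6*(3 + 256)) + (-3*58)*(4 - 3*58)) = 1/((1/6)*(-125 - 11008 + 1174)/259 - 174*(4 - 174)) = 1/((1/6)*(1/259)*(-9959) - 174*(-170)) = 1/(-9959/1554 + 29580) = 1/(45957361/1554) = 1554/45957361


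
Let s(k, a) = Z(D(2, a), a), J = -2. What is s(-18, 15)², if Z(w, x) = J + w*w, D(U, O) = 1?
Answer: 1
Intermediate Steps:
Z(w, x) = -2 + w² (Z(w, x) = -2 + w*w = -2 + w²)
s(k, a) = -1 (s(k, a) = -2 + 1² = -2 + 1 = -1)
s(-18, 15)² = (-1)² = 1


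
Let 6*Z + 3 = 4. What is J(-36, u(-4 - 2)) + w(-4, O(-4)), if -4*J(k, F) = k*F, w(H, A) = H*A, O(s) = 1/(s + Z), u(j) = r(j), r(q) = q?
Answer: -1218/23 ≈ -52.957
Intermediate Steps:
u(j) = j
Z = ⅙ (Z = -½ + (⅙)*4 = -½ + ⅔ = ⅙ ≈ 0.16667)
O(s) = 1/(⅙ + s) (O(s) = 1/(s + ⅙) = 1/(⅙ + s))
w(H, A) = A*H
J(k, F) = -F*k/4 (J(k, F) = -k*F/4 = -F*k/4)
J(-36, u(-4 - 2)) + w(-4, O(-4)) = -¼*(-4 - 2)*(-36) + (6/(1 + 6*(-4)))*(-4) = -¼*(-6)*(-36) + (6/(1 - 24))*(-4) = -54 + (6/(-23))*(-4) = -54 + (6*(-1/23))*(-4) = -54 - 6/23*(-4) = -54 + 24/23 = -1218/23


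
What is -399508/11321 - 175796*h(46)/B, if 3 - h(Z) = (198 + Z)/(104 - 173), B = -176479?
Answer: -3967255172192/137856394371 ≈ -28.778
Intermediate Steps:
h(Z) = 135/23 + Z/69 (h(Z) = 3 - (198 + Z)/(104 - 173) = 3 - (198 + Z)/(-69) = 3 - (198 + Z)*(-1)/69 = 3 - (-66/23 - Z/69) = 3 + (66/23 + Z/69) = 135/23 + Z/69)
-399508/11321 - 175796*h(46)/B = -399508/11321 - 175796/((-176479/(135/23 + (1/69)*46))) = -399508*1/11321 - 175796/((-176479/(135/23 + 2/3))) = -399508/11321 - 175796/((-176479/451/69)) = -399508/11321 - 175796/((-176479*69/451)) = -399508/11321 - 175796/(-12177051/451) = -399508/11321 - 175796*(-451/12177051) = -399508/11321 + 79283996/12177051 = -3967255172192/137856394371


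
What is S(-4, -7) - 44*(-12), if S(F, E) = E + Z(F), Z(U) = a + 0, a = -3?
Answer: 518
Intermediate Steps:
Z(U) = -3 (Z(U) = -3 + 0 = -3)
S(F, E) = -3 + E (S(F, E) = E - 3 = -3 + E)
S(-4, -7) - 44*(-12) = (-3 - 7) - 44*(-12) = -10 + 528 = 518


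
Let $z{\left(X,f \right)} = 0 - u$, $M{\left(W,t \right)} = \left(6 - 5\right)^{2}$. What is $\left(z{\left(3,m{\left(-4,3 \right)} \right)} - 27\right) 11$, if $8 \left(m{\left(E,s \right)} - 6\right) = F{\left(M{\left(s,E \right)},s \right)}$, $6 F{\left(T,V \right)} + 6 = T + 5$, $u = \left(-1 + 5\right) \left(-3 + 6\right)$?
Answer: $-429$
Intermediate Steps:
$M{\left(W,t \right)} = 1$ ($M{\left(W,t \right)} = 1^{2} = 1$)
$u = 12$ ($u = 4 \cdot 3 = 12$)
$F{\left(T,V \right)} = - \frac{1}{6} + \frac{T}{6}$ ($F{\left(T,V \right)} = -1 + \frac{T + 5}{6} = -1 + \frac{5 + T}{6} = -1 + \left(\frac{5}{6} + \frac{T}{6}\right) = - \frac{1}{6} + \frac{T}{6}$)
$m{\left(E,s \right)} = 6$ ($m{\left(E,s \right)} = 6 + \frac{- \frac{1}{6} + \frac{1}{6} \cdot 1}{8} = 6 + \frac{- \frac{1}{6} + \frac{1}{6}}{8} = 6 + \frac{1}{8} \cdot 0 = 6 + 0 = 6$)
$z{\left(X,f \right)} = -12$ ($z{\left(X,f \right)} = 0 - 12 = -12$)
$\left(z{\left(3,m{\left(-4,3 \right)} \right)} - 27\right) 11 = \left(-12 - 27\right) 11 = \left(-39\right) 11 = -429$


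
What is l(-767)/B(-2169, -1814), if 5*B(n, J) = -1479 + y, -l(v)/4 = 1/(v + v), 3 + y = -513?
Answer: -2/306033 ≈ -6.5352e-6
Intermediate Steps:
y = -516 (y = -3 - 513 = -516)
l(v) = -2/v (l(v) = -4/(v + v) = -4*1/(2*v) = -2/v)
B(n, J) = -399 (B(n, J) = (-1479 - 516)/5 = (⅕)*(-1995) = -399)
l(-767)/B(-2169, -1814) = -2/(-767)/(-399) = -2*(-1/767)*(-1/399) = (2/767)*(-1/399) = -2/306033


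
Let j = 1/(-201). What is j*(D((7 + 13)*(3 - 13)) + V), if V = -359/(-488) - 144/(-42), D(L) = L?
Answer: 668975/686616 ≈ 0.97431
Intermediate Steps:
V = 14225/3416 (V = -359*(-1/488) - 144*(-1/42) = 359/488 + 24/7 = 14225/3416 ≈ 4.1642)
j = -1/201 ≈ -0.0049751
j*(D((7 + 13)*(3 - 13)) + V) = -((7 + 13)*(3 - 13) + 14225/3416)/201 = -(20*(-10) + 14225/3416)/201 = -(-200 + 14225/3416)/201 = -1/201*(-668975/3416) = 668975/686616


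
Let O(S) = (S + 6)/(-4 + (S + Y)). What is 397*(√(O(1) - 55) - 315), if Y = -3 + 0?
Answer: -125055 + 397*I*√2022/6 ≈ -1.2506e+5 + 2975.3*I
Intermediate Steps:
Y = -3
O(S) = (6 + S)/(-7 + S) (O(S) = (S + 6)/(-4 + (S - 3)) = (6 + S)/(-4 + (-3 + S)) = (6 + S)/(-7 + S))
397*(√(O(1) - 55) - 315) = 397*(√((6 + 1)/(-7 + 1) - 55) - 315) = 397*(√(7/(-6) - 55) - 315) = 397*(√(-⅙*7 - 55) - 315) = 397*(√(-7/6 - 55) - 315) = 397*(√(-337/6) - 315) = 397*(I*√2022/6 - 315) = 397*(-315 + I*√2022/6) = -125055 + 397*I*√2022/6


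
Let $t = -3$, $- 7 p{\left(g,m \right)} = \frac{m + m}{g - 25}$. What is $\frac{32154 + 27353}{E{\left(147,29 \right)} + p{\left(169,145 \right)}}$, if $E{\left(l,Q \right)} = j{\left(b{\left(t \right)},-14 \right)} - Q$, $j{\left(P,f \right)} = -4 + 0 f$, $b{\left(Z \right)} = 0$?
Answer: $- \frac{29991528}{16777} \approx -1787.7$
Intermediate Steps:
$p{\left(g,m \right)} = - \frac{2 m}{7 \left(-25 + g\right)}$ ($p{\left(g,m \right)} = - \frac{\left(m + m\right) \frac{1}{g - 25}}{7} = - \frac{2 m \frac{1}{-25 + g}}{7} = - \frac{2 m}{7 \left(-25 + g\right)}$)
$j{\left(P,f \right)} = -4$ ($j{\left(P,f \right)} = -4 + 0 = -4$)
$E{\left(l,Q \right)} = -4 - Q$
$\frac{32154 + 27353}{E{\left(147,29 \right)} + p{\left(169,145 \right)}} = \frac{32154 + 27353}{\left(-4 - 29\right) - \frac{290}{-175 + 7 \cdot 169}} = \frac{59507}{\left(-4 - 29\right) - \frac{290}{-175 + 1183}} = \frac{59507}{-33 - \frac{290}{1008}} = \frac{59507}{-33 - 290 \cdot \frac{1}{1008}} = \frac{59507}{-33 - \frac{145}{504}} = \frac{59507}{- \frac{16777}{504}} = 59507 \left(- \frac{504}{16777}\right) = - \frac{29991528}{16777}$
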